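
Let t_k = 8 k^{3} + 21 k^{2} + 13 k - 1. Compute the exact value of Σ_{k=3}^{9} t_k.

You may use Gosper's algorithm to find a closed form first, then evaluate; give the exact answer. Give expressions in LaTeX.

Σ = 22547

Compute t_(k+1)/t_k: get (8*k**3 + 45*k**2 + 79*k + 41)/(8*k**3 + 21*k**2 + 13*k - 1).
Take A(k)=1, B(k)=1, C(k)=k**3 + 21*k**2/8 + 13*k/8 - 1/8.
Set up (1)·f(k+1) − (1)·f(k) − (k**3 + 21*k**2/8 + 13*k/8 - 1/8) = 0.
deg f ≤ 4 (via 0,0,3).
Solve for f: f(k) = k*(2*k**3 + 3*k**2 - 2*k - 4)/8 (degree 4 ≤ 4).
R(k) = B(k−1)·f(k)/C(k) = k*(2*k**3 + 3*k**2 - 2*k - 4)/(8*k**3 + 21*k**2 + 13*k - 1); s_k = R·t_k = k*(2*k**3 + 3*k**2 - 2*k - 4).
Verify: 8*k**3 + 21*k**2 + 13*k - 1 matches t_k.
Telescoping: Σ = s_(10) − s_(3) = 22760 − (213) = 22547.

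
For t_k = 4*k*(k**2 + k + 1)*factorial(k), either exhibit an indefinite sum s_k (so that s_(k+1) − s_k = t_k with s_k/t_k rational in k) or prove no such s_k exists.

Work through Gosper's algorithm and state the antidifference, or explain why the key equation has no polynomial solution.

Compute t_(k+1)/t_k: get (k + 1)**2*(k + (k + 1)**2 + 2)/(k*(k**2 + k + 1)).
So A=k + 1 and B=1, with C=k**3 + k**2 + k.
Solve (k + 1)·f(k+1) − (1)·f(k) = k**3 + k**2 + k.
deg f ≤ 2 (via 1,0,3).
A polynomial solution: f(k) = k**2 - k - 1.
Get s_k = R·t_k = 4*(k**2 - k - 1)*factorial(k) with R(k) = B(k−1)f(k)/C(k) = (k**2 - k - 1)/(k*(k**2 + k + 1)).
Verify: 4*k*(k**2 + k + 1)*factorial(k) matches t_k.

s_k = 4*(k**2 - k - 1)*factorial(k)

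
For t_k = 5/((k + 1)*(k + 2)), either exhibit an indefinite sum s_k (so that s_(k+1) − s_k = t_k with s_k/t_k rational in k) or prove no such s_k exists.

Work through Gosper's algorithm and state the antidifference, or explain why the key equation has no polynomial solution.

s_k = 5*k/(k + 1)

The ratio is (k + 1)/(k + 3).
Gosper form: A/B · C(k+1)/C(k) with A=k + 1, B=k + 3, C=1.
Solve (k + 1)·f(k+1) − (k + 2)·f(k) = 1.
Degrees (1,1,0) ⇒ d ≤ 1.
A polynomial solution: f(k) = k.
Then R = B(k−1)f/C = k*(k + 2), so s_k = R(k)·t_k = 5*k/(k + 1).
Δs = 5/(k**2 + 3*k + 2), as required.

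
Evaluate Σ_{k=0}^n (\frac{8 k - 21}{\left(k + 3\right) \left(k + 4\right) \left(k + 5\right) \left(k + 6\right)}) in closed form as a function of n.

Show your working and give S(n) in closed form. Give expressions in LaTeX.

S(n) = \frac{- n^{3} - 15 n^{2} - 154 n - 140}{20 \left(n^{3} + 15 n^{2} + 74 n + 120\right)}

t_(k+1)/t_k = (k + 3)*(8*k - 13)/((k + 7)*(8*k - 21)).
Normal form (A,B,C) = (k + 3, k + 7, k - 21/8).
Need (k + 3)·f(k+1) − (k + 6)·f(k) = k - 21/8.
d = 3 from the (1,1,1) case.
Match coefficients ⇒ f(k) = -k*(k**2 + 12*k + 127)/160.
So s_k = (B(k−1)f/C)·t_k = (-k*(k + 6)*(k**2 + 12*k + 127)/(20*(8*k - 21)))·t_k = k*(-k**2 - 12*k - 127)/(20*(k + 3)*(k + 4)*(k + 5)).
s_(k+1) − s_k = (8*k - 21)/(k**4 + 18*k**3 + 119*k**2 + 342*k + 360) = t_k.
Σ_(k=0)^n t_k = s_(n+1) − s_(0) = ((-n**3 - 15*n**2 - 154*n - 140)/(20*(n**3 + 15*n**2 + 74*n + 120))) − (0), i.e. (-n**3 - 15*n**2 - 154*n - 140)/(20*(n**3 + 15*n**2 + 74*n + 120)).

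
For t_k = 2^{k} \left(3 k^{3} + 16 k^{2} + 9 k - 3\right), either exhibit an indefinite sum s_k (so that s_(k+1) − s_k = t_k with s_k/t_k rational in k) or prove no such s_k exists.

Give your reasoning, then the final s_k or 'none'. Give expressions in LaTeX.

s_k = 2^{k} \left(3 k^{3} - 2 k^{2} - k - 3\right)

r(k) = 2*(3*k**3 + 25*k**2 + 50*k + 25)/(3*k**3 + 16*k**2 + 9*k - 3) after simplifying.
Gosper form: A/B · C(k+1)/C(k) with A=2, B=1, C=k**3 + 16*k**2/3 + 3*k - 1.
Need (2)·f(k+1) − (1)·f(k) = k**3 + 16*k**2/3 + 3*k - 1.
deg f ≤ 3 (via 0,0,3).
A polynomial solution: f(k) = (3*k**3 - 2*k**2 - k - 3)/3.
So s_k = (B(k−1)f/C)·t_k = ((3*k**3 - 2*k**2 - k - 3)/(3*k**3 + 16*k**2 + 9*k - 3))·t_k = 2**k*(3*k**3 - 2*k**2 - k - 3).
s_(k+1) − s_k = 2**k*(3*k**3 + 16*k**2 + 9*k - 3) = t_k.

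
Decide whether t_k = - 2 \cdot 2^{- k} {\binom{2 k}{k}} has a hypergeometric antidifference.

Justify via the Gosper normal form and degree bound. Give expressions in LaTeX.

Compute t_(k+1)/t_k: get (2*k + 1)/(k + 1).
Factor: A=2*k + 1; B=k + 1; C=1.
Set up (2*k + 1)·f(k+1) − (k)·f(k) − (1) = 0.
d = -1 from the (1,1,0) case.
deg f ≤ -1 is impossible — no certificate.

No. Not Gosper-summable.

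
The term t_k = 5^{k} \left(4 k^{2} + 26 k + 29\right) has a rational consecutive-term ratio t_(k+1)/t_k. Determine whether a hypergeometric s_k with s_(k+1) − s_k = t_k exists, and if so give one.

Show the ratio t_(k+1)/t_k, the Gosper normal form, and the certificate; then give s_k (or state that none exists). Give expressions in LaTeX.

Step 1: r(k) = 5*(4*k**2 + 34*k + 59)/(4*k**2 + 26*k + 29).
Gosper form: A/B · C(k+1)/C(k) with A=5, B=1, C=k**2 + 13*k/2 + 29/4.
Solve (5)·f(k+1) − (1)·f(k) = k**2 + 13*k/2 + 29/4.
d = 2 from the (0,0,2) case.
Solve for f: f(k) = (k**2 + 4*k + 1)/4 (degree 2 ≤ 2).
So s_k = (B(k−1)f/C)·t_k = ((k**2 + 4*k + 1)/(4*k**2 + 26*k + 29))·t_k = 5**k*(k**2 + 4*k + 1).
Verify: 5**k*(4*k**2 + 26*k + 29) matches t_k.

s_k = 5^{k} \left(k^{2} + 4 k + 1\right)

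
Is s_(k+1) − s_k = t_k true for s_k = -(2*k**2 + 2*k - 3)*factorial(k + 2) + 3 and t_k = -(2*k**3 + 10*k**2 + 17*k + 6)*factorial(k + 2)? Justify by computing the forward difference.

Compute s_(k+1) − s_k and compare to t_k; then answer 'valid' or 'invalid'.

s_(k+1) = -(2*k + 2*(k + 1)**2 - 1)*factorial(k + 3) + 3
s_(k+1) − s_k = -(2*k**3 + 10*k**2 + 17*k + 6)*factorial(k + 2)
(s_(k+1) − s_k) − t_k = 0

valid; difference matches t_k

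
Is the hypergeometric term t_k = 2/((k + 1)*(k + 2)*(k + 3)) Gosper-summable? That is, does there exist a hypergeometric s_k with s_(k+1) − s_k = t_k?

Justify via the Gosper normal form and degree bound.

r(k) = (k + 1)/(k + 4) after simplifying.
So A=k + 1 and B=k + 4, with C=1.
Solve (k + 1)·f(k+1) − (k + 3)·f(k) = 1.
d = 2 from the (1,1,0) case.
Coefficient equations give f(k) = k*(k + 3)/4.
Then R = B(k−1)f/C = k*(k + 3)**2/4, so s_k = R(k)·t_k = k*(k + 3)/(2*(k + 1)*(k + 2)).
Verify: 2/(k**3 + 6*k**2 + 11*k + 6) matches t_k.

Yes. s_k = k*(k + 3)/(2*(k + 1)*(k + 2)).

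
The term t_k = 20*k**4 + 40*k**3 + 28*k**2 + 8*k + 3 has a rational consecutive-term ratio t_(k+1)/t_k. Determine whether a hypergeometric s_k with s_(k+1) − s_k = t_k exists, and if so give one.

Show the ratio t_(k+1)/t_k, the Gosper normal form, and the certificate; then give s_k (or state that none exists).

s_k = k*(4*k**4 - 4*k**2 + 3)

Compute t_(k+1)/t_k: get (20*k**4 + 120*k**3 + 268*k**2 + 264*k + 99)/(20*k**4 + 40*k**3 + 28*k**2 + 8*k + 3).
A = 1, B = 1, C = k**4 + 2*k**3 + 7*k**2/5 + 2*k/5 + 3/20.
f must satisfy (1)·f(k+1) − (1)·f(k) = k**4 + 2*k**3 + 7*k**2/5 + 2*k/5 + 3/20.
Bound: deg f ≤ 5.
Coefficient equations give f(k) = k*(4*k**4 - 4*k**2 + 3)/20.
So s_k = (B(k−1)f/C)·t_k = (k*(4*k**4 - 4*k**2 + 3)/(20*k**4 + 40*k**3 + 28*k**2 + 8*k + 3))·t_k = k*(4*k**4 - 4*k**2 + 3).
Check: Δs_k = 20*k**4 + 40*k**3 + 28*k**2 + 8*k + 3. ✓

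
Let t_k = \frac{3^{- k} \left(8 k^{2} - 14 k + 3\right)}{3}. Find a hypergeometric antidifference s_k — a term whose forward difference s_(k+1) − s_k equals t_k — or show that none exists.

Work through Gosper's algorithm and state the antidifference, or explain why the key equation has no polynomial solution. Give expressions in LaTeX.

s_k = 3^{- k} \left(- 4 k^{2} + 3 k - 2\right)

Compute t_(k+1)/t_k: get (8*k**2 + 2*k - 3)/(3*(8*k**2 - 14*k + 3)).
So A=1/3 and B=1, with C=k**2 - 7*k/4 + 3/8.
f must satisfy (1/3)·f(k+1) − (1)·f(k) = k**2 - 7*k/4 + 3/8.
Bound: deg f ≤ 2.
Solving with deg f ≤ 2: f(k) = -3*(4*k**2 - 3*k + 2)/8.
R(k) = B(k−1)·f(k)/C(k) = -3*(4*k**2 - 3*k + 2)/((2*k - 3)*(4*k - 1)); s_k = R·t_k = (-4*k**2 + 3*k - 2)/3**k.
Δs = (8*k**2 - 14*k + 3)/(3*3**k), as required.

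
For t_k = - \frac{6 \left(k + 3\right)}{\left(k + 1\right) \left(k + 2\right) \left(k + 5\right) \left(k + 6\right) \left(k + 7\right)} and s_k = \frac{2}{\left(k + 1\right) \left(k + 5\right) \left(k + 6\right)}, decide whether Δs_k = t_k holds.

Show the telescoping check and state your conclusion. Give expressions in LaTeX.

s_(k+1) = 2/((k + 2)*(k + 6)*(k + 7))
s_(k+1) − s_k = 6*(-k - 3)/(k**5 + 21*k**4 + 163*k**3 + 567*k**2 + 844*k + 420)
(s_(k+1) − s_k) − t_k = 0

valid (s_(k+1) − s_k reduces to t_k)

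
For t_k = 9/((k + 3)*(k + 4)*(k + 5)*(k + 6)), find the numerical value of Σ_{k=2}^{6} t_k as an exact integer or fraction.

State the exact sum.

Ratio r(k) = (k + 3)/(k + 7).
So A=k + 3 and B=k + 7, with C=1.
Key eq: (k + 3)·f(k+1) = (k + 6)·f(k) + (1).
Bound: deg f ≤ 3.
Match coefficients ⇒ f(k) = k*(k**2 + 12*k + 47)/180.
So s_k = (B(k−1)f/C)·t_k = (k*(k + 6)*(k**2 + 12*k + 47)/180)·t_k = k*(k**2 + 12*k + 47)/(20*(k + 3)*(k + 4)*(k + 5)).
Verify: 9/(k**4 + 18*k**3 + 119*k**2 + 342*k + 360) matches t_k.
Telescoping: Σ = s_(7) − s_(2) = 21/440 − (1/28) = 37/3080.

Σ = 37/3080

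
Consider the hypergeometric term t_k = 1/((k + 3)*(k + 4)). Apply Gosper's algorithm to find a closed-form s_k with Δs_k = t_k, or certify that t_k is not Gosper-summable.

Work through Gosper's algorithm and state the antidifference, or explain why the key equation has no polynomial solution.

s_k = k/(3*(k + 3))

Step 1: r(k) = (k + 3)/(k + 5).
Normal form (A,B,C) = (k + 3, k + 5, 1).
Need (k + 3)·f(k+1) − (k + 4)·f(k) = 1.
From deg A=1, deg B=1, deg C=0: d=1.
Match coefficients ⇒ f(k) = k/3.
Get s_k = R·t_k = k/(3*(k + 3)) with R(k) = B(k−1)f(k)/C(k) = k*(k + 4)/3.
Verify: 1/(k**2 + 7*k + 12) matches t_k.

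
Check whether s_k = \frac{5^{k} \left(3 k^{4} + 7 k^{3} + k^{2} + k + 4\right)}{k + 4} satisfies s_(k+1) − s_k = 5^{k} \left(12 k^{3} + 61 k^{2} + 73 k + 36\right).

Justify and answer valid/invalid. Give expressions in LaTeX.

s_(k+1) = 5**(k + 1)*(3*k**4 + 19*k**3 + 40*k**2 + 36*k + 16)/(k + 5)
s_(k+1) − s_k = 5**k*(12*k**5 + 133*k**4 + 544*k**3 + 974*k**2 + 791*k + 300)/(k**2 + 9*k + 20)
(s_(k+1) − s_k) − t_k = 5**k*(-36*k**4 - 318*k**3 - 939*k**2 - 993*k - 420)/(k**2 + 9*k + 20)

Invalid: residual \frac{5^{k} \left(- 36 k^{4} - 318 k^{3} - 939 k^{2} - 993 k - 420\right)}{k^{2} + 9 k + 20} ≠ 0.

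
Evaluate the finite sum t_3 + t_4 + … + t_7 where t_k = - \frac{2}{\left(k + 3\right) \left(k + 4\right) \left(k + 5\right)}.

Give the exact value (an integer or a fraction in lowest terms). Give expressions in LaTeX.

Σ = -5/308

t_(k+1)/t_k = (k + 3)/(k + 6).
Normal form (A,B,C) = (k + 3, k + 6, 1).
Key eq: (k + 3)·f(k+1) = (k + 5)·f(k) + (1).
Bound: deg f ≤ 2.
Match coefficients ⇒ f(k) = k*(k + 7)/24.
R(k) = B(k−1)·f(k)/C(k) = k*(k + 5)*(k + 7)/24; s_k = R·t_k = k*(-k - 7)/(12*(k + 3)*(k + 4)).
Check: Δs_k = -2/(k**3 + 12*k**2 + 47*k + 60). ✓
Σ_(k=3)^(7) t_k = s_(8) − s_(3) = -5/66 − (-5/84) = -5/308.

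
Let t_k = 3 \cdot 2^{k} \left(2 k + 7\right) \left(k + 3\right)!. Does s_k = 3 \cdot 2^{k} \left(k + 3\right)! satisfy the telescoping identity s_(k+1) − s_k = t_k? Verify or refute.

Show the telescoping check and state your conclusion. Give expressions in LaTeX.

s_(k+1) = 6*2**k*factorial(k + 4)
s_(k+1) − s_k = 3*2**k*(2*k + 7)*factorial(k + 3)
(s_(k+1) − s_k) − t_k = 0

Valid: the claim telescopes to t_k.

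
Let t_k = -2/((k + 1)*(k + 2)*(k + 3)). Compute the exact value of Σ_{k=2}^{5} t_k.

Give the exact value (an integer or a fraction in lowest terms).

Σ = -11/168

t_(k+1)/t_k = (k + 1)/(k + 4).
Factor: A=k + 1; B=k + 4; C=1.
f must satisfy (k + 1)·f(k+1) − (k + 3)·f(k) = 1.
Bound: deg f ≤ 2.
Solve for f: f(k) = k*(k + 3)/4 (degree 2 ≤ 2).
Then R = B(k−1)f/C = k*(k + 3)**2/4, so s_k = R(k)·t_k = k*(-k - 3)/(2*(k + 1)*(k + 2)).
Verify: -2/(k**3 + 6*k**2 + 11*k + 6) matches t_k.
Evaluate s at k=6 and k=2: -27/56 and -5/12; difference -11/168.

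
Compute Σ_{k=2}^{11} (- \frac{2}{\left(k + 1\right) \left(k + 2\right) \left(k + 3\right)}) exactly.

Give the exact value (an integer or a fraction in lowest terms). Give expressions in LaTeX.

Step 1: r(k) = (k + 1)/(k + 4).
Gosper form: A/B · C(k+1)/C(k) with A=k + 1, B=k + 4, C=1.
Solve (k + 1)·f(k+1) − (k + 3)·f(k) = 1.
Bound: deg f ≤ 2.
Coefficient equations give f(k) = k*(k + 3)/4.
Certificate R = B(k−1)f/C = k*(k + 3)**2/4 gives s_k = k*(-k - 3)/(2*(k + 1)*(k + 2)).
Check: Δs_k = -2/(k**3 + 6*k**2 + 11*k + 6). ✓
Telescoping: Σ = s_(12) − s_(2) = -45/91 − (-5/12) = -85/1092.

Σ = -85/1092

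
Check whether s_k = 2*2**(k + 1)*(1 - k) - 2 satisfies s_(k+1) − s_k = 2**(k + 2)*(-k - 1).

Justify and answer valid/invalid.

valid (s_(k+1) − s_k reduces to t_k)

s_(k+1) = -8*2**k*k - 2
s_(k+1) − s_k = 2**(k + 2)*(-k - 1)
(s_(k+1) − s_k) − t_k = 0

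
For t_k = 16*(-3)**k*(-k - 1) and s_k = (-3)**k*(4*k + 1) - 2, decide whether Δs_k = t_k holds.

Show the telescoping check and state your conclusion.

valid; difference matches t_k

s_(k+1) = (-3)**(k + 1)*(4*k + 5) - 2
s_(k+1) − s_k = 16*(-3)**k*(-k - 1)
(s_(k+1) − s_k) − t_k = 0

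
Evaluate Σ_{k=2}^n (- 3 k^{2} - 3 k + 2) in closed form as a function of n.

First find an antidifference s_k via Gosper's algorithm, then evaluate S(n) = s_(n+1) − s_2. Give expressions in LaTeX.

Compute t_(k+1)/t_k: get (3*k**2 + 9*k + 4)/(3*k**2 + 3*k - 2).
Normal form (A,B,C) = (1, 1, k**2 + k - 2/3).
f must satisfy (1)·f(k+1) − (1)·f(k) = k**2 + k - 2/3.
From deg A=0, deg B=0, deg C=2: d=3.
Coefficient equations give f(k) = k*(k**2 - 3)/3.
Certificate R = B(k−1)f/C = k*(k**2 - 3)/(3*k**2 + 3*k - 2) gives s_k = k*(3 - k**2).
Verify: -3*k**2 - 3*k + 2 matches t_k.
Evaluate: s_(n+1) = -n**3 - 3*n**2 + 2; subtract s_(2) = -2 ⇒ S(n) = -n**3 - 3*n**2 + 4.

S(n) = - n^{3} - 3 n^{2} + 4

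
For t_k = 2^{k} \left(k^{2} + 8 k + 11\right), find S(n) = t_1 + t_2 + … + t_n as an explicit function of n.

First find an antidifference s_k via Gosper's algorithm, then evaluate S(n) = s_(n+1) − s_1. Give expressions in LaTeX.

r(k) = 2*(k**2 + 10*k + 20)/(k**2 + 8*k + 11) after simplifying.
Gosper form: A/B · C(k+1)/C(k) with A=2, B=1, C=k**2 + 8*k + 11.
Need (2)·f(k+1) − (1)·f(k) = k**2 + 8*k + 11.
Degrees (0,0,2) ⇒ d ≤ 2.
Solving with deg f ≤ 2: f(k) = k**2 + 4*k + 1.
Get s_k = R·t_k = 2**k*(k**2 + 4*k + 1) with R(k) = B(k−1)f(k)/C(k) = (k**2 + 4*k + 1)/(k**2 + 8*k + 11).
Verify: 2**k*(k**2 + 8*k + 11) matches t_k.
Σ_(k=1)^n t_k = s_(n+1) − s_(1) = (2**(n + 1)*(n**2 + 6*n + 6)) − (12), i.e. 2*2**n*n**2 + 12*2**n*n + 12*2**n - 12.

S(n) = 2 \cdot 2^{n} n^{2} + 12 \cdot 2^{n} n + 12 \cdot 2^{n} - 12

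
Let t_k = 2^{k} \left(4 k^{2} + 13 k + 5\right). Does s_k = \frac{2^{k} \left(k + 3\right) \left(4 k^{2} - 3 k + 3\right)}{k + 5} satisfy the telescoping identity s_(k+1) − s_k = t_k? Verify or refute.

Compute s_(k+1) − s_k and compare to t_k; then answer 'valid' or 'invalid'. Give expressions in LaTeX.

s_(k+1) = -2**(k + 1)*(k + 4)*(3*k - 4*(k + 1)**2)/(k + 6)
s_(k+1) − s_k = 2**k*(4*k**4 + 49*k**3 + 210*k**2 + 299*k + 106)/(k**2 + 11*k + 30)
(s_(k+1) − s_k) − t_k = 2**(k + 1)*(-4*k**3 - 29*k**2 - 73*k - 22)/(k**2 + 11*k + 30)

Invalid: residual \frac{2^{k + 1} \left(- 4 k^{3} - 29 k^{2} - 73 k - 22\right)}{k^{2} + 11 k + 30} ≠ 0.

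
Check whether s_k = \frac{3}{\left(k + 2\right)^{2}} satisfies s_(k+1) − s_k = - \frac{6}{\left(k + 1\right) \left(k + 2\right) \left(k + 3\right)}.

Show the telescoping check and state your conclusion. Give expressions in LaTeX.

s_(k+1) = 3/(k + 3)**2
s_(k+1) − s_k = 3/(k + 3)**2 - 3/(k + 2)**2
(s_(k+1) − s_k) − t_k = 3*(3*k + 7)/(k**5 + 11*k**4 + 47*k**3 + 97*k**2 + 96*k + 36)

Invalid: residual \frac{3 \left(3 k + 7\right)}{k^{5} + 11 k^{4} + 47 k^{3} + 97 k^{2} + 96 k + 36} ≠ 0.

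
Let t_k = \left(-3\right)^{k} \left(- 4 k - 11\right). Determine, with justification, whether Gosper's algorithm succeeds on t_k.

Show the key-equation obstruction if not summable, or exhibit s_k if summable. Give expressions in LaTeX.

t_(k+1)/t_k = 3*(-4*k - 15)/(4*k + 11).
Gosper form: A/B · C(k+1)/C(k) with A=-3, B=1, C=k + 11/4.
Need (-3)·f(k+1) − (1)·f(k) = k + 11/4.
deg f ≤ 1 (via 0,0,1).
A polynomial solution: f(k) = -(k + 2)/4.
So s_k = (B(k−1)f/C)·t_k = (-(k + 2)/(4*k + 11))·t_k = (-3)**k*(k + 2).
Δs = (-3)**k*(-4*k - 11), as required.

Yes. s_k = \left(-3\right)^{k} \left(k + 2\right).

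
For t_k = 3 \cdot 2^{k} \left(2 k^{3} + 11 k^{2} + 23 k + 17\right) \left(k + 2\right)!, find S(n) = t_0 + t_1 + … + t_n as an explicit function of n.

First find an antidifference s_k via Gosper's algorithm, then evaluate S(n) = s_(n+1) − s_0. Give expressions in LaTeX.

S(n) = 6 \cdot 2^{n} n^{2} \left(n + 3\right)! + 18 \cdot 2^{n} n \left(n + 3\right)! + 18 \cdot 2^{n} \left(n + 3\right)! - 6

The ratio is 2*(2*k**4 + 23*k**3 + 102*k**2 + 206*k + 159)/(2*k**3 + 11*k**2 + 23*k + 17).
Factor: A=2*k + 6; B=1; C=k**3 + 11*k**2/2 + 23*k/2 + 17/2.
Need (2*k + 6)·f(k+1) − (1)·f(k) = k**3 + 11*k**2/2 + 23*k/2 + 17/2.
From deg A=1, deg B=0, deg C=3: d=2.
A polynomial solution: f(k) = (k**2 + k + 1)/2.
Certificate R = B(k−1)f/C = (k**2 + k + 1)/(2*k**3 + 11*k**2 + 23*k + 17) gives s_k = 3*2**k*(k**2 + k + 1)*factorial(k + 2).
Δs = 3*2**k*(2*k**3 + 11*k**2 + 23*k + 17)*factorial(k + 2), as required.
s_(n+1) = 6*2**n*(n**2 + 3*n + 3)*factorial(n + 3) and s_(0) = 6, so S(n) = 6*2**n*n**2*factorial(n + 3) + 18*2**n*n*factorial(n + 3) + 18*2**n*factorial(n + 3) - 6.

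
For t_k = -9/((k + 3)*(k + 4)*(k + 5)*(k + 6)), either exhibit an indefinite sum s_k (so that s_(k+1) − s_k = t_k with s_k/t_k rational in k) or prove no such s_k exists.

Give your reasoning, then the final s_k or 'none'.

t_(k+1)/t_k = (k + 3)/(k + 7).
Normal form (A,B,C) = (k + 3, k + 7, 1).
Set up (k + 3)·f(k+1) − (k + 6)·f(k) − (1) = 0.
d = 3 from the (1,1,0) case.
Match coefficients ⇒ f(k) = k*(k**2 + 12*k + 47)/180.
Then R = B(k−1)f/C = k*(k + 6)*(k**2 + 12*k + 47)/180, so s_k = R(k)·t_k = k*(-k**2 - 12*k - 47)/(20*(k + 3)*(k + 4)*(k + 5)).
Check: Δs_k = -9/(k**4 + 18*k**3 + 119*k**2 + 342*k + 360). ✓

s_k = k*(-k**2 - 12*k - 47)/(20*(k + 3)*(k + 4)*(k + 5))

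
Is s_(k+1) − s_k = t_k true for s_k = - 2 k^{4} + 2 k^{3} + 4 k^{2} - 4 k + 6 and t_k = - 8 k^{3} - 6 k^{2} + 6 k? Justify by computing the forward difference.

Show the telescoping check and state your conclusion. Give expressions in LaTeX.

Valid — Δs_k = t_k.

s_(k+1) = -2*k**4 - 6*k**3 - 2*k**2 + 2*k + 6
s_(k+1) − s_k = 2*k*(-4*k**2 - 3*k + 3)
(s_(k+1) − s_k) − t_k = 0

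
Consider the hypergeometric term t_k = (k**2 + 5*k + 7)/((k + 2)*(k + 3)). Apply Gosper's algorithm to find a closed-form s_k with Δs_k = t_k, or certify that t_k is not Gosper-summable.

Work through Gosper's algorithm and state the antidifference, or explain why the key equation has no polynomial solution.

t_(k+1)/t_k = (k + 2)*(5*k + (k + 1)**2 + 12)/((k + 4)*(k**2 + 5*k + 7)).
Take A(k)=k + 2, B(k)=k + 4, C(k)=k**2 + 5*k + 7.
Key eq: (k + 2)·f(k+1) = (k + 3)·f(k) + (k**2 + 5*k + 7).
d = 2 from the (1,1,2) case.
A polynomial solution: f(k) = k*(2*k + 5)/2.
Certificate R = B(k−1)f/C = k*(k + 3)*(2*k + 5)/(2*(k**2 + 5*k + 7)) gives s_k = k*(2*k + 5)/(2*(k + 2)).
Verify: (k**2 + 5*k + 7)/(k**2 + 5*k + 6) matches t_k.

s_k = k*(2*k + 5)/(2*(k + 2))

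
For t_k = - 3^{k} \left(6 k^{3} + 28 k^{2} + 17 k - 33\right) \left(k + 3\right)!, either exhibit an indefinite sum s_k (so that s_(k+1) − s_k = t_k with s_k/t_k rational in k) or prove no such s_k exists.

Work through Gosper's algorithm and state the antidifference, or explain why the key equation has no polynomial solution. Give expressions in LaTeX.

Step 1: r(k) = 3*(6*k**4 + 70*k**3 + 275*k**2 + 382*k + 72)/(6*k**3 + 28*k**2 + 17*k - 33).
A = 3*k + 12, B = 1, C = k**3 + 14*k**2/3 + 17*k/6 - 11/2.
Solve (3*k + 12)·f(k+1) − (1)·f(k) = k**3 + 14*k**2/3 + 17*k/6 - 11/2.
From deg A=1, deg B=0, deg C=3: d=2.
Solve for f: f(k) = (2*k**2 - 2*k - 3)/6 (degree 2 ≤ 2).
Certificate R = B(k−1)f/C = (2*k**2 - 2*k - 3)/(6*k**3 + 28*k**2 + 17*k - 33) gives s_k = 3**k*(-2*k**2 + 2*k + 3)*factorial(k + 3).
Verify: -3**k*(6*k**3 + 28*k**2 + 17*k - 33)*factorial(k + 3) matches t_k.

s_k = 3^{k} \left(- 2 k^{2} + 2 k + 3\right) \left(k + 3\right)!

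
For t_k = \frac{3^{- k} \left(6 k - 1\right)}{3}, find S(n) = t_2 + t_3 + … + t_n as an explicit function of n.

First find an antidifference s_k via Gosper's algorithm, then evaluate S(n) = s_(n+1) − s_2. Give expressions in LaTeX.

t_(k+1)/t_k = (6*k + 5)/(3*(6*k - 1)).
Take A(k)=1/3, B(k)=1, C(k)=k - 1/6.
Set up (1/3)·f(k+1) − (1)·f(k) − (k - 1/6) = 0.
Degrees (0,0,1) ⇒ d ≤ 1.
Match coefficients ⇒ f(k) = -(3*k + 1)/2.
Then R = B(k−1)f/C = -3*(3*k + 1)/(6*k - 1), so s_k = R(k)·t_k = (-3*k - 1)/3**k.
Verify: (6*k - 1)/(3*3**k) matches t_k.
Evaluate: s_(n+1) = 3**(-n - 1)*(-3*n - 4); subtract s_(2) = -7/9 ⇒ S(n) = 3**(-n - 2)*(7*3**n - 9*n - 12).

S(n) = 3^{- n - 2} \left(7 \cdot 3^{n} - 9 n - 12\right)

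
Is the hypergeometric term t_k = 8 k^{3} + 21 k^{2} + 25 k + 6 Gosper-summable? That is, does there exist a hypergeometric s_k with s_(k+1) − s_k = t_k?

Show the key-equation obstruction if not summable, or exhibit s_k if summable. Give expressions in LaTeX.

Yes. s_k = k \left(2 k^{3} + 3 k^{2} + 4 k - 3\right).

The ratio is (8*k**3 + 45*k**2 + 91*k + 60)/(8*k**3 + 21*k**2 + 25*k + 6).
Take A(k)=1, B(k)=1, C(k)=k**3 + 21*k**2/8 + 25*k/8 + 3/4.
Solve (1)·f(k+1) − (1)·f(k) = k**3 + 21*k**2/8 + 25*k/8 + 3/4.
deg f ≤ 4 (via 0,0,3).
Match coefficients ⇒ f(k) = k*(2*k - 1)*(k**2 + 2*k + 3)/8.
Then R = B(k−1)f/C = k*(2*k - 1)*(k**2 + 2*k + 3)/(8*k**3 + 21*k**2 + 25*k + 6), so s_k = R(k)·t_k = k*(2*k**3 + 3*k**2 + 4*k - 3).
Δs = 8*k**3 + 21*k**2 + 25*k + 6, as required.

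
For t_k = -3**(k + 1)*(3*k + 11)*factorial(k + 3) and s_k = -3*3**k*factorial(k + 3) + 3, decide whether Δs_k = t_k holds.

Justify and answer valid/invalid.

Valid — Δs_k = t_k.

s_(k+1) = -3*3**(k + 1)*factorial(k + 4) + 3
s_(k+1) − s_k = -3**(k + 1)*(3*k + 11)*factorial(k + 3)
(s_(k+1) − s_k) − t_k = 0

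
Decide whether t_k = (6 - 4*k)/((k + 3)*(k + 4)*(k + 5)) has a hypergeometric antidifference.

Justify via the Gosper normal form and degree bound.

Ratio r(k) = (k + 3)*(2*k - 1)/((k + 6)*(2*k - 3)).
Normal form (A,B,C) = (k + 3, k + 6, k - 3/2).
f must satisfy (k + 3)·f(k+1) − (k + 5)·f(k) = k - 3/2.
From deg A=1, deg B=1, deg C=1: d=2.
Match coefficients ⇒ f(k) = k*(k - 9)/16.
Get s_k = R·t_k = -k*(k - 9)/(4*(k + 3)*(k + 4)) with R(k) = B(k−1)f(k)/C(k) = k*(k - 9)*(k + 5)/(8*(2*k - 3)).
s_(k+1) − s_k = 2*(3 - 2*k)/(k**3 + 12*k**2 + 47*k + 60) = t_k.

Yes. s_k = -k*(k - 9)/(4*(k + 3)*(k + 4)).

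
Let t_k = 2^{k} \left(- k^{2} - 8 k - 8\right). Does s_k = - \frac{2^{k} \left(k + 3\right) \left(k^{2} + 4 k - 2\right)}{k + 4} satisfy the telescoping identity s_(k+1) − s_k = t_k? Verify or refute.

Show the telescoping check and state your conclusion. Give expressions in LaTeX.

s_(k+1) = -2**(k + 1)*(k + 4)*(4*k + (k + 1)**2 + 2)/(k + 5)
s_(k+1) − s_k = 2**k*(-k**4 - 16*k**3 - 89*k**2 - 196*k - 126)/(k**2 + 9*k + 20)
(s_(k+1) − s_k) − t_k = 2**k*(k**3 + 11*k**2 + 36*k + 34)/(k**2 + 9*k + 20)

Invalid: residual \frac{2^{k} \left(k^{3} + 11 k^{2} + 36 k + 34\right)}{k^{2} + 9 k + 20} ≠ 0.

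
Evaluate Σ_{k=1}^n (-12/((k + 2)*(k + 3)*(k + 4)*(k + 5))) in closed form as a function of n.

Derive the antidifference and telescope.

Compute t_(k+1)/t_k: get (k + 2)/(k + 6).
Normal form (A,B,C) = (k + 2, k + 6, 1).
Need (k + 2)·f(k+1) − (k + 5)·f(k) = 1.
d = 3 from the (1,1,0) case.
Solve for f: f(k) = k*(k**2 + 9*k + 26)/72 (degree 3 ≤ 3).
Get s_k = R·t_k = k*(-k**2 - 9*k - 26)/(6*(k + 2)*(k + 3)*(k + 4)) with R(k) = B(k−1)f(k)/C(k) = k*(k + 5)*(k**2 + 9*k + 26)/72.
Check: Δs_k = -12/(k**4 + 14*k**3 + 71*k**2 + 154*k + 120). ✓
Σ_(k=1)^n t_k = s_(n+1) − s_(1) = ((-n**3 - 12*n**2 - 47*n - 36)/(6*(n**3 + 12*n**2 + 47*n + 60))) − (-1/10), i.e. n*(-n**2 - 12*n - 47)/(15*(n**3 + 12*n**2 + 47*n + 60)).

S(n) = n*(-n**2 - 12*n - 47)/(15*(n**3 + 12*n**2 + 47*n + 60))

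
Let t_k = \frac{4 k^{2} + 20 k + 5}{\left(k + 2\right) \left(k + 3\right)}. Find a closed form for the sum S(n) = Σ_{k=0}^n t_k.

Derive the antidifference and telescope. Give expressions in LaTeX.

S(n) = \frac{8 n^{2} + 13 n + 5}{2 \left(n + 3\right)}

Step 1: r(k) = (k + 2)*(20*k + 4*(k + 1)**2 + 25)/((k + 4)*(4*k**2 + 20*k + 5)).
Take A(k)=k + 2, B(k)=k + 4, C(k)=k**2 + 5*k + 5/4.
Set up (k + 2)·f(k+1) − (k + 3)·f(k) − (k**2 + 5*k + 5/4) = 0.
From deg A=1, deg B=1, deg C=2: d=2.
Coefficient equations give f(k) = k*(8*k - 3)/8.
Certificate R = B(k−1)f/C = k*(k + 3)*(8*k - 3)/(2*(4*k**2 + 20*k + 5)) gives s_k = k*(8*k - 3)/(2*(k + 2)).
s_(k+1) − s_k = (4*k**2 + 20*k + 5)/(k**2 + 5*k + 6) = t_k.
Evaluate: s_(n+1) = (8*n**2 + 13*n + 5)/(2*(n + 3)); subtract s_(0) = 0 ⇒ S(n) = (8*n**2 + 13*n + 5)/(2*(n + 3)).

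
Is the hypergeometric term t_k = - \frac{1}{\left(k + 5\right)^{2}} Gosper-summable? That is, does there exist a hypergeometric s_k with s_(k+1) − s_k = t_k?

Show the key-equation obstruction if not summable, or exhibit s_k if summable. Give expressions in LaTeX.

No — the linear system for f has no solution.

Compute t_(k+1)/t_k: get (k + 5)**2/(k + 6)**2.
Take A(k)=k**2 + 10*k + 25, B(k)=k**2 + 12*k + 36, C(k)=1.
f must satisfy (k**2 + 10*k + 25)·f(k+1) − (k**2 + 10*k + 25)·f(k) = 1.
d = 0 from the (2,2,0) case.
f = c0 ⇒ A·f(k+1) − B(k−1)·f(k) − C = -1. The system {-1 = 0} is inconsistent; no antidifference.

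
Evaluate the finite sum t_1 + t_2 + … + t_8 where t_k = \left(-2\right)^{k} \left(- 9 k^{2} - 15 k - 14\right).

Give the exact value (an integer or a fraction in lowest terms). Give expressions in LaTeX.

Σ = -130036

r(k) = 2*(-9*k**2 - 33*k - 38)/(9*k**2 + 15*k + 14) after simplifying.
Normal form (A,B,C) = (-2, 1, k**2 + 5*k/3 + 14/9).
Set up (-2)·f(k+1) − (1)·f(k) − (k**2 + 5*k/3 + 14/9) = 0.
Bound: deg f ≤ 2.
Solving with deg f ≤ 2: f(k) = -(3*k**2 + k + 2)/9.
R(k) = B(k−1)·f(k)/C(k) = -(3*k**2 + k + 2)/(9*k**2 + 15*k + 14); s_k = R·t_k = (-2)**k*(3*k**2 + k + 2).
Δs = (-2)**k*(-9*k**2 - 15*k - 14), as required.
Telescoping: Σ = s_(9) − s_(1) = -130048 − (-12) = -130036.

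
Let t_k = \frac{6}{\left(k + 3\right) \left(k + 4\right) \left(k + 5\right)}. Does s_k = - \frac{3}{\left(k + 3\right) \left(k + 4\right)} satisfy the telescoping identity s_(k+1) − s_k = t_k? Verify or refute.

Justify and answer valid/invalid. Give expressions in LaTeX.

valid (s_(k+1) − s_k reduces to t_k)

s_(k+1) = -3/((k + 4)*(k + 5))
s_(k+1) − s_k = 6/(k**3 + 12*k**2 + 47*k + 60)
(s_(k+1) − s_k) − t_k = 0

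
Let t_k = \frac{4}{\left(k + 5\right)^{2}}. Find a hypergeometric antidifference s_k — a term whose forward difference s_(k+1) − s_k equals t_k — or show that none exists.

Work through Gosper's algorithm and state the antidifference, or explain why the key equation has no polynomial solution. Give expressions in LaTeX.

Ratio r(k) = (k + 5)**2/(k + 6)**2.
Normal form (A,B,C) = (k**2 + 10*k + 25, k**2 + 12*k + 36, 1).
Need (k**2 + 10*k + 25)·f(k+1) − (k**2 + 10*k + 25)·f(k) = 1.
d = 0 from the (2,2,0) case.
Generic f = c0 gives residual -1; -1 = 0 cannot hold, so t_k is not Gosper-summable.

no hypergeometric antidifference exists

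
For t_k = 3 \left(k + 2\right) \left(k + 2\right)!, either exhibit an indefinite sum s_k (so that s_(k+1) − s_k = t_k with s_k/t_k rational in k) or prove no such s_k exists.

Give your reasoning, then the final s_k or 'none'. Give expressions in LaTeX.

r(k) = (k + 3)**2/(k + 2) after simplifying.
Factor: A=k + 3; B=1; C=k + 2.
Solve (k + 3)·f(k+1) − (1)·f(k) = k + 2.
deg f ≤ 0 (via 1,0,1).
A polynomial solution: f(k) = 1.
Then R = B(k−1)f/C = 1/(k + 2), so s_k = R(k)·t_k = 3*factorial(k + 2).
Check: Δs_k = 3*(k + 2)*factorial(k + 2). ✓

s_k = 3 \left(k + 2\right)!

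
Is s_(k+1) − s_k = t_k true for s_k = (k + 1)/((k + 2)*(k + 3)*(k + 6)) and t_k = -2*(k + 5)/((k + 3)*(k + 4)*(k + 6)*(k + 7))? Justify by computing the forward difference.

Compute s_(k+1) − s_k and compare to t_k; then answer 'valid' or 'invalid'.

Invalid: residual (3*k + 16)/(k**5 + 22*k**4 + 185*k**3 + 740*k**2 + 1404*k + 1008) ≠ 0.

s_(k+1) = (k + 2)/((k + 3)*(k + 4)*(k + 7))
s_(k+1) − s_k = (-2*k**2 - 11*k - 4)/(k**5 + 22*k**4 + 185*k**3 + 740*k**2 + 1404*k + 1008)
(s_(k+1) − s_k) − t_k = (3*k + 16)/(k**5 + 22*k**4 + 185*k**3 + 740*k**2 + 1404*k + 1008)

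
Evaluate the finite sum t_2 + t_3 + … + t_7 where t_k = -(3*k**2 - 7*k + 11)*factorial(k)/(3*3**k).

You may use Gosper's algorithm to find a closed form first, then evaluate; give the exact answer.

Ratio r(k) = (k + 1)*(-7*k + 3*(k + 1)**2 + 4)/(3*(3*k**2 - 7*k + 11)).
Take A(k)=k/3 + 1/3, B(k)=1, C(k)=k**2 - 7*k/3 + 11/3.
Need (k/3 + 1/3)·f(k+1) − (1)·f(k) = k**2 - 7*k/3 + 11/3.
d = 1 from the (1,0,2) case.
Solve for f: f(k) = 3*k - 4 (degree 1 ≤ 1).
Then R = B(k−1)f/C = 3*(3*k - 4)/(3*k**2 - 7*k + 11), so s_k = R(k)·t_k = -(3*k - 4)*factorial(k)/3**k.
Verify: -(3*k**2 - 7*k + 11)*factorial(k)/(3*3**k) matches t_k.
Sum = s_(8) − s_(2); s_(8) = -89600/729, s_(2) = -4/9 ⇒ -89276/729.

Σ = -89276/729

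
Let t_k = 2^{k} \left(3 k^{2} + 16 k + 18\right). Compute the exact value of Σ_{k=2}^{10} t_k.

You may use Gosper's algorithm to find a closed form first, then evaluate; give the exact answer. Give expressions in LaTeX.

Σ = 841632

r(k) = 2*(3*k**2 + 22*k + 37)/(3*k**2 + 16*k + 18) after simplifying.
Take A(k)=2, B(k)=1, C(k)=k**2 + 16*k/3 + 6.
Key eq: (2)·f(k+1) = (1)·f(k) + (k**2 + 16*k/3 + 6).
d = 2 from the (0,0,2) case.
A polynomial solution: f(k) = (3*k**2 + 4*k + 4)/3.
R(k) = B(k−1)·f(k)/C(k) = (3*k**2 + 4*k + 4)/(3*k**2 + 16*k + 18); s_k = R·t_k = 2**k*(3*k**2 + 4*k + 4).
Δs = 2**k*(3*k**2 + 16*k + 18), as required.
Sum = s_(11) − s_(2); s_(11) = 841728, s_(2) = 96 ⇒ 841632.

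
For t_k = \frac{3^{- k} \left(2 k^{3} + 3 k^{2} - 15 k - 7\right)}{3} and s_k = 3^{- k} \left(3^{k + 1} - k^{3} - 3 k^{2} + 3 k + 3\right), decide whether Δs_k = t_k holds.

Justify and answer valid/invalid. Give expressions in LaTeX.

Valid — Δs_k = t_k.

s_(k+1) = (9*3**k - k**3 - 6*k**2 - 6*k + 2)/(3*3**k)
s_(k+1) − s_k = (2*k**3 + 3*k**2 - 15*k - 7)/(3*3**k)
(s_(k+1) − s_k) − t_k = 0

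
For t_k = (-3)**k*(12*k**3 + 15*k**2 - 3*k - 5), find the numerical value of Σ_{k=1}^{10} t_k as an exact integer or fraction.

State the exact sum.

t_(k+1)/t_k = 3*(-12*k**3 - 51*k**2 - 63*k - 19)/(12*k**3 + 15*k**2 - 3*k - 5).
Gosper form: A/B · C(k+1)/C(k) with A=-3, B=1, C=k**3 + 5*k**2/4 - k/4 - 5/12.
Solve (-3)·f(k+1) − (1)·f(k) = k**3 + 5*k**2/4 - k/4 - 5/12.
d = 3 from the (0,0,3) case.
Coefficient equations give f(k) = -(3*k**3 - 3*k**2 - 3*k + 1)/12.
R(k) = B(k−1)·f(k)/C(k) = -(3*k**3 - 3*k**2 - 3*k + 1)/(12*k**3 + 15*k**2 - 3*k - 5); s_k = R·t_k = (-3)**k*(-3*k**3 + 3*k**2 + 3*k - 1).
s_(k+1) − s_k = (-3)**k*(12*k**3 + 15*k**2 - 3*k - 5) = t_k.
Σ_(k=1)^(10) t_k = s_(11) − s_(1) = 637374906 − (-6) = 637374912.

Σ = 637374912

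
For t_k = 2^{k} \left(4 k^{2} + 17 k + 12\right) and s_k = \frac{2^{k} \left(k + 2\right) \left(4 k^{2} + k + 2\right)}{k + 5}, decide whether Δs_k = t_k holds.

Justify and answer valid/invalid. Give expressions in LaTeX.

s_(k+1) = 2**(k + 1)*(k + 3)*(k + 4*(k + 1)**2 + 3)/(k + 6)
s_(k+1) − s_k = 2**k*(4*k**4 + 49*k**3 + 220*k**2 + 354*k + 186)/(k**2 + 11*k + 30)
(s_(k+1) − s_k) − t_k = 2**k*(-12*k**3 - 99*k**2 - 288*k - 174)/(k**2 + 11*k + 30)

Invalid: residual \frac{2^{k} \left(- 12 k^{3} - 99 k^{2} - 288 k - 174\right)}{k^{2} + 11 k + 30} ≠ 0.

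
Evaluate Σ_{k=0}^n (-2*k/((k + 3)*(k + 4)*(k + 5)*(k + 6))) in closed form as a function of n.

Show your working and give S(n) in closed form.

S(n) = n*(-n**2 - 15*n - 14)/(60*(n**3 + 15*n**2 + 74*n + 120))

t_(k+1)/t_k = (k + 1)*(k + 3)/(k*(k + 7)).
A = k + 3, B = k + 7, C = k.
Set up (k + 3)·f(k+1) − (k + 6)·f(k) − (k) = 0.
deg f ≤ 3 (via 1,1,1).
A polynomial solution: f(k) = k*(k - 1)*(k + 13)/120.
Get s_k = R·t_k = k*(-k**2 - 12*k + 13)/(60*(k + 3)*(k + 4)*(k + 5)) with R(k) = B(k−1)f(k)/C(k) = (k - 1)*(k + 6)*(k + 13)/120.
Δs = -2*k/(k**4 + 18*k**3 + 119*k**2 + 342*k + 360), as required.
Evaluate: s_(n+1) = n*(-n**2 - 15*n - 14)/(60*(n**3 + 15*n**2 + 74*n + 120)); subtract s_(0) = 0 ⇒ S(n) = n*(-n**2 - 15*n - 14)/(60*(n**3 + 15*n**2 + 74*n + 120)).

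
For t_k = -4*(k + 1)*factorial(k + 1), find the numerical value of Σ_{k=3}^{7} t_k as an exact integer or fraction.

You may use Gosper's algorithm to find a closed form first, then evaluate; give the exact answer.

Σ = -1451424

Step 1: r(k) = (k + 2)**2/(k + 1).
Take A(k)=k + 2, B(k)=1, C(k)=k + 1.
Need (k + 2)·f(k+1) − (1)·f(k) = k + 1.
d = 0 from the (1,0,1) case.
Solving with deg f ≤ 0: f(k) = 1.
Certificate R = B(k−1)f/C = 1/(k + 1) gives s_k = -4*factorial(k + 1).
Check: Δs_k = -4*(k + 1)*factorial(k + 1). ✓
Sum = s_(8) − s_(3); s_(8) = -1451520, s_(3) = -96 ⇒ -1451424.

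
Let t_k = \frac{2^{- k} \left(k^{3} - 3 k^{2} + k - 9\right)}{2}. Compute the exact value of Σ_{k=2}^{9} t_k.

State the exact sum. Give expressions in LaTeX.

Σ = 509/256

r(k) = (k**3/2 - k - 5)/(k**3 - 3*k**2 + k - 9) after simplifying.
So A=1/2 and B=1, with C=k**3 - 3*k**2 + k - 9.
Key eq: (1/2)·f(k+1) = (1)·f(k) + (k**3 - 3*k**2 + k - 9).
From deg A=0, deg B=0, deg C=3: d=3.
Solve for f: f(k) = -2*(k**3 + 4*k - 4) (degree 3 ≤ 3).
Certificate R = B(k−1)f/C = -2*(k**3 + 4*k - 4)/(k**3 - 3*k**2 + k - 9) gives s_k = (-k**3 - 4*k + 4)/2**k.
Check: Δs_k = (k**3 - 3*k**2 + k - 9)/(2*2**k). ✓
Σ_(k=2)^(9) t_k = s_(10) − s_(2) = -259/256 − (-3) = 509/256.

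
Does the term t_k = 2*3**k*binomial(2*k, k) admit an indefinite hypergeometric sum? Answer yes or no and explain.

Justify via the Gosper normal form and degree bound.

r(k) = 6*(2*k + 1)/(k + 1) after simplifying.
Normal form (A,B,C) = (12*k + 6, k + 1, 1).
Set up (12*k + 6)·f(k+1) − (k)·f(k) − (1) = 0.
deg f ≤ -1 (via 1,1,0).
Negative degree bound (-1): no f exists, t_k not Gosper-summable.

No. Not Gosper-summable.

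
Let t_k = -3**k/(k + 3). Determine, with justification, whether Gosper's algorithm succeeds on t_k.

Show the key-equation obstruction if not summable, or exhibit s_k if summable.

r(k) = 3*(k + 3)/(k + 4) after simplifying.
Take A(k)=3*k + 9, B(k)=k + 4, C(k)=1.
Need (3*k + 9)·f(k+1) − (k + 3)·f(k) = 1.
From deg A=1, deg B=1, deg C=0: d=-1.
Bound -1 < 0, so the key equation has no polynomial solution.

No; the degree bound rules out any f.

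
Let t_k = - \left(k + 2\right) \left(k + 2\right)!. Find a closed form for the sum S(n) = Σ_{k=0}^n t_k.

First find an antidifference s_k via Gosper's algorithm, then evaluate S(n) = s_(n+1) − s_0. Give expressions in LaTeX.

S(n) = 2 - \left(n + 3\right)!

Compute t_(k+1)/t_k: get (k + 3)**2/(k + 2).
So A=k + 3 and B=1, with C=k + 2.
Key eq: (k + 3)·f(k+1) = (1)·f(k) + (k + 2).
From deg A=1, deg B=0, deg C=1: d=0.
A polynomial solution: f(k) = 1.
Get s_k = R·t_k = -factorial(k + 2) with R(k) = B(k−1)f(k)/C(k) = 1/(k + 2).
Check: Δs_k = -(k + 2)*factorial(k + 2). ✓
s_(n+1) = -factorial(n + 3) and s_(0) = -2, so S(n) = 2 - factorial(n + 3).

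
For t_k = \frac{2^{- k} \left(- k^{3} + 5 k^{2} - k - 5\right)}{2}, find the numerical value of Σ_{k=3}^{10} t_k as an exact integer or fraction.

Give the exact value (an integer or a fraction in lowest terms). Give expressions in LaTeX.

Σ = -2235/2048

Step 1: r(k) = (k**3/2 - k**2 - 3*k + 1)/(k**3 - 5*k**2 + k + 5).
So A=1/2 and B=1, with C=k**3 - 5*k**2 + k + 5.
Solve (1/2)·f(k+1) − (1)·f(k) = k**3 - 5*k**2 + k + 5.
d = 3 from the (0,0,3) case.
A polynomial solution: f(k) = -2*(k**3 - 2*k**2 + 4).
So s_k = (B(k−1)f/C)·t_k = (-2*(k**3 - 2*k**2 + 4)/(k**3 - 5*k**2 + k + 5))·t_k = (k**3 - 2*k**2 + 4)/2**k.
s_(k+1) − s_k = (-k**3 + 5*k**2 - k - 5)/(2*2**k) = t_k.
Sum = s_(11) − s_(3); s_(11) = 1093/2048, s_(3) = 13/8 ⇒ -2235/2048.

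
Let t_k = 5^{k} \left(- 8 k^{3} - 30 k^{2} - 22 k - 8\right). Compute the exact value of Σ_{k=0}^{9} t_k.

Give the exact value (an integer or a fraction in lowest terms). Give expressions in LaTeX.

t_(k+1)/t_k = 5*(4*k**3 + 27*k**2 + 53*k + 34)/(4*k**3 + 15*k**2 + 11*k + 4).
Take A(k)=5, B(k)=1, C(k)=k**3 + 15*k**2/4 + 11*k/4 + 1.
Set up (5)·f(k+1) − (1)·f(k) − (k**3 + 15*k**2/4 + 11*k/4 + 1) = 0.
Degrees (0,0,3) ⇒ d ≤ 3.
A polynomial solution: f(k) = (k**3 - k + 1)/4.
So s_k = (B(k−1)f/C)·t_k = ((k**3 - k + 1)/(4*k**3 + 15*k**2 + 11*k + 4))·t_k = 2*5**k*(-k**3 + k - 1).
Check: Δs_k = 2*5**k*(k**3 + 4*k - 5*(k + 1)**3 + 1). ✓
Σ_(k=0)^(9) t_k = s_(10) − s_(0) = -19355468750 − (-2) = -19355468748.

Σ = -19355468748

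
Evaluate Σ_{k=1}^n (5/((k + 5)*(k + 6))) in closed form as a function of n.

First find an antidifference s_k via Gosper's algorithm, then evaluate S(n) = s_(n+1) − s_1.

S(n) = 5*n/(6*(n + 6))

Step 1: r(k) = (k + 5)/(k + 7).
So A=k + 5 and B=k + 7, with C=1.
Solve (k + 5)·f(k+1) − (k + 6)·f(k) = 1.
From deg A=1, deg B=1, deg C=0: d=1.
Coefficient equations give f(k) = k/5.
So s_k = (B(k−1)f/C)·t_k = (k*(k + 6)/5)·t_k = k/(k + 5).
Verify: 5/(k**2 + 11*k + 30) matches t_k.
Telescope: S(n) = s_(n+1) − s_(1) = (n + 1)/(n + 6) − (1/6) = 5*n/(6*(n + 6)).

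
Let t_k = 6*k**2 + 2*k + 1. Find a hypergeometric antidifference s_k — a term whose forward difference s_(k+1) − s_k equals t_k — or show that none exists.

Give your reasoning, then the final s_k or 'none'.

s_k = k*(2*k**2 - 2*k + 1)

Ratio r(k) = (6*k**2 + 14*k + 9)/(6*k**2 + 2*k + 1).
Take A(k)=1, B(k)=1, C(k)=k**2 + k/3 + 1/6.
Set up (1)·f(k+1) − (1)·f(k) − (k**2 + k/3 + 1/6) = 0.
Degrees (0,0,2) ⇒ d ≤ 3.
Match coefficients ⇒ f(k) = k*(2*k**2 - 2*k + 1)/6.
So s_k = (B(k−1)f/C)·t_k = (k*(2*k**2 - 2*k + 1)/(6*k**2 + 2*k + 1))·t_k = k*(2*k**2 - 2*k + 1).
Verify: 6*k**2 + 2*k + 1 matches t_k.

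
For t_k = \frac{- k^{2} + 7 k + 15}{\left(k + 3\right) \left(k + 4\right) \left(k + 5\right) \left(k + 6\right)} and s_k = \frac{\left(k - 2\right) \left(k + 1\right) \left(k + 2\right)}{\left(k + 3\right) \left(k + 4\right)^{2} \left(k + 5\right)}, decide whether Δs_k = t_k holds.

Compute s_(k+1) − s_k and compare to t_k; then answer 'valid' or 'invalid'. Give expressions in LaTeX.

Invalid: residual \frac{3 \left(2 k^{3} + 3 k^{2} - 47 k - 84\right)}{k^{6} + 27 k^{5} + 301 k^{4} + 1773 k^{3} + 5818 k^{2} + 10080 k + 7200} ≠ 0.

s_(k+1) = (k - 1)*(k + 2)*(k + 3)/((k + 4)*(k + 5)**2*(k + 6))
s_(k+1) − s_k = (k + 2)*(-(k - 2)*(k + 1)*(k + 5)*(k + 6) + (k - 1)*(k + 3)**2*(k + 4))/((k + 3)*(k + 4)**2*(k + 5)**2*(k + 6))
(s_(k+1) − s_k) − t_k = 3*(2*k**3 + 3*k**2 - 47*k - 84)/(k**6 + 27*k**5 + 301*k**4 + 1773*k**3 + 5818*k**2 + 10080*k + 7200)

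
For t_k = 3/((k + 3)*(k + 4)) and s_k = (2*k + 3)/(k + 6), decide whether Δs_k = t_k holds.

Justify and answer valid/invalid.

s_(k+1) = (2*k + 5)/(k + 7)
s_(k+1) − s_k = 9/(k**2 + 13*k + 42)
(s_(k+1) − s_k) − t_k = 6*(k**2 + 4*k - 3)/(k**4 + 20*k**3 + 145*k**2 + 450*k + 504)

Invalid: residual 6*(k**2 + 4*k - 3)/(k**4 + 20*k**3 + 145*k**2 + 450*k + 504) ≠ 0.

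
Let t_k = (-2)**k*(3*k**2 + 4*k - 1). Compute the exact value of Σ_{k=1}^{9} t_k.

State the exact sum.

Σ = -101376

r(k) = 2*(-3*k**2 - 10*k - 6)/(3*k**2 + 4*k - 1) after simplifying.
Take A(k)=-2, B(k)=1, C(k)=k**2 + 4*k/3 - 1/3.
Set up (-2)·f(k+1) − (1)·f(k) − (k**2 + 4*k/3 - 1/3) = 0.
deg f ≤ 2 (via 0,0,2).
Solve for f: f(k) = -(k - 1)*(k + 1)/3 (degree 2 ≤ 2).
So s_k = (B(k−1)f/C)·t_k = (-(k - 1)*(k + 1)/(3*k**2 + 4*k - 1))·t_k = (-2)**k*(1 - k**2).
Check: Δs_k = (-2)**k*(3*k**2 + 4*k - 1). ✓
Sum = s_(10) − s_(1); s_(10) = -101376, s_(1) = 0 ⇒ -101376.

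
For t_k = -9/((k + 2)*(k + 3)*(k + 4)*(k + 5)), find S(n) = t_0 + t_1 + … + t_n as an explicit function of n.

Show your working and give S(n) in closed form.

The ratio is (k + 2)/(k + 6).
Factor: A=k + 2; B=k + 6; C=1.
Key eq: (k + 2)·f(k+1) = (k + 5)·f(k) + (1).
d = 3 from the (1,1,0) case.
Match coefficients ⇒ f(k) = k*(k**2 + 9*k + 26)/72.
Get s_k = R·t_k = k*(-k**2 - 9*k - 26)/(8*(k + 2)*(k + 3)*(k + 4)) with R(k) = B(k−1)f(k)/C(k) = k*(k + 5)*(k**2 + 9*k + 26)/72.
Check: Δs_k = -9/(k**4 + 14*k**3 + 71*k**2 + 154*k + 120). ✓
Telescope: S(n) = s_(n+1) − s_(0) = (-n**3 - 12*n**2 - 47*n - 36)/(8*(n**3 + 12*n**2 + 47*n + 60)) − (0) = (-n**3 - 12*n**2 - 47*n - 36)/(8*(n**3 + 12*n**2 + 47*n + 60)).

S(n) = (-n**3 - 12*n**2 - 47*n - 36)/(8*(n**3 + 12*n**2 + 47*n + 60))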